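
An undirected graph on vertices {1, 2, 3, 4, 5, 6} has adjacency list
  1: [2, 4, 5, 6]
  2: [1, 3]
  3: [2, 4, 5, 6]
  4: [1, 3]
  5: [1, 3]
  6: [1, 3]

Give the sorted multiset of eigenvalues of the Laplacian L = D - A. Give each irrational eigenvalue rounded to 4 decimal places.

[0, 2, 2, 2, 4, 6]

Reading degrees in the order [1, 2, 3, 4, 5, 6] gives [4, 2, 4, 2, 2, 2]; set D = diag(4, 2, 4, 2, 2, 2) and form L = D - A. L is symmetric positive semidefinite, so every eigenvalue is real and nonnegative. The single zero eigenvalue shows the graph is connected. The eigenvalues sum to 16, which equals trace(L) = 2|E|.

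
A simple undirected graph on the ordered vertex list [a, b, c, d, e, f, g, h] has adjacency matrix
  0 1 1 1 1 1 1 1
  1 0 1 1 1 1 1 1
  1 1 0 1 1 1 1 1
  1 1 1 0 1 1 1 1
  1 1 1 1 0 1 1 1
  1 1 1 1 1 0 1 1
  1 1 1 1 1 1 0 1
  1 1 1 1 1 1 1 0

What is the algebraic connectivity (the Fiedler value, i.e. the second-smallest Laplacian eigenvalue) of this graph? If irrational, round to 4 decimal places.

8

Reading degrees in the order [a, b, c, d, e, f, g, h] gives [7, 7, 7, 7, 7, 7, 7, 7]; set D = diag(7, 7, 7, 7, 7, 7, 7, 7) and form L = D - A. The sorted Laplacian eigenvalues are [0, 8, 8, 8, 8, 8, 8, 8]; the algebraic connectivity is the second entry, 8. The largest eigenvalue, 8, is at most the vertex count 8.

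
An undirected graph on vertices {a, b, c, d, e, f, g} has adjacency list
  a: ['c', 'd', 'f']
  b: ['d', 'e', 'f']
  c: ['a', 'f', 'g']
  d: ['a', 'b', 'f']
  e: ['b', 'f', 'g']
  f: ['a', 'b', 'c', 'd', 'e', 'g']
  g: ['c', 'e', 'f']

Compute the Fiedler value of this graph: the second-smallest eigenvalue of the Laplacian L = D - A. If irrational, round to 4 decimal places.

With the vertex order [a, b, c, d, e, f, g], the degrees are [3, 3, 3, 3, 3, 6, 3], giving D = diag(3, 3, 3, 3, 3, 6, 3) and L = D - A. The smallest Laplacian eigenvalue is always 0. The next one, lambda_2 = 2, measures how hard the graph is to disconnect: larger values mean better connectivity. By the matrix-tree theorem the graph has (1/7) * product of the nonzero eigenvalues = 320 spanning trees.

2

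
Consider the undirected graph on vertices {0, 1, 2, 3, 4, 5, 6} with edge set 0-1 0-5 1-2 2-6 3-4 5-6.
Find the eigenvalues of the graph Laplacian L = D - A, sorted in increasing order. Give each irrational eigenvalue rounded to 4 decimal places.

[0, 0, 1.3820, 1.3820, 2, 3.6180, 3.6180]

Reading degrees in the order [0, 1, 2, 3, 4, 5, 6] gives [2, 2, 2, 1, 1, 2, 2]; set D = diag(2, 2, 2, 1, 1, 2, 2) and form L = D - A. Diagonalising L (or applying a numerical eigensolver to the 7x7 matrix) gives the spectrum above. The 2 zero eigenvalues correspond to the 2 connected components. The largest eigenvalue, 3.6180, is at most the vertex count 7.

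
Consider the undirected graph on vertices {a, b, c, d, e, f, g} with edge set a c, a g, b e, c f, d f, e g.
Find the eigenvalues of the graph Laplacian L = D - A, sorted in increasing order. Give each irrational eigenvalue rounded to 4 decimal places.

Reading degrees in the order [a, b, c, d, e, f, g] gives [2, 1, 2, 1, 2, 2, 2]; set D = diag(2, 1, 2, 1, 2, 2, 2) and form L = D - A. L is symmetric positive semidefinite, so every eigenvalue is real and nonnegative. The largest eigenvalue, 3.8019, is at most the vertex count 7. The eigenvalues sum to 12, which equals trace(L) = 2|E|.

[0, 0.1981, 0.7530, 1.5550, 2.4450, 3.2470, 3.8019]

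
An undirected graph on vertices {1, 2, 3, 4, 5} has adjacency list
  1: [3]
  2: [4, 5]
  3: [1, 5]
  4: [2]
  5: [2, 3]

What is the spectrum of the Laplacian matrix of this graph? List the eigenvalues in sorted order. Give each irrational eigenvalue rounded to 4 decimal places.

With the vertex order [1, 2, 3, 4, 5], the degrees are [1, 2, 2, 1, 2], giving D = diag(1, 2, 2, 1, 2) and L = D - A. Diagonalising L (or applying a numerical eigensolver to the 5x5 matrix) gives the spectrum above. The single zero eigenvalue shows the graph is connected. The eigenvalues sum to 8, which equals trace(L) = 2|E|. By the matrix-tree theorem the graph has (1/5) * product of the nonzero eigenvalues = 1 spanning tree.

[0, 0.3820, 1.3820, 2.6180, 3.6180]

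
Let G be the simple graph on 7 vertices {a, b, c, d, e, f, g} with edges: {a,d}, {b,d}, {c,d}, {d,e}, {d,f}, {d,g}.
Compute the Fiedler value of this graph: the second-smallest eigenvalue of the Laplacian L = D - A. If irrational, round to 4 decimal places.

1

Each diagonal entry of L is the vertex degree and each off-diagonal entry is -1 where an edge is present, 0 otherwise; in the order [a, b, c, d, e, f, g] the diagonal is [1, 1, 1, 6, 1, 1, 1]. The sorted Laplacian eigenvalues are [0, 1, 1, 1, 1, 1, 7]; the algebraic connectivity is the second entry, 1. There is one zero in the spectrum, matching the 1 component. The largest eigenvalue, 7, is at most the vertex count 7.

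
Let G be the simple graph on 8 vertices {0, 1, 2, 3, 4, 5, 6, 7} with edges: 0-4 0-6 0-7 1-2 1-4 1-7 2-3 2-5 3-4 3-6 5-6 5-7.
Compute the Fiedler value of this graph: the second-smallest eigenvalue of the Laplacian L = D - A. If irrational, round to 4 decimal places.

With the vertex order [0, 1, 2, 3, 4, 5, 6, 7], the degrees are [3, 3, 3, 3, 3, 3, 3, 3], giving D = diag(3, 3, 3, 3, 3, 3, 3, 3) and L = D - A. The smallest Laplacian eigenvalue is always 0. The next one, lambda_2 = 2, measures how hard the graph is to disconnect: larger values mean better connectivity.

2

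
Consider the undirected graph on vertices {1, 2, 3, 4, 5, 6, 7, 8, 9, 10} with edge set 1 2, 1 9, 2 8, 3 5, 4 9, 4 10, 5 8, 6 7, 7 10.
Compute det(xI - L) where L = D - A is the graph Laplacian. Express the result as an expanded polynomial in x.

x^10 - 18x^9 + 136x^8 - 560x^7 + 1365x^6 - 2002x^5 + 1716x^4 - 792x^3 + 165x^2 - 10x

Each diagonal entry of L is the vertex degree and each off-diagonal entry is -1 where an edge is present, 0 otherwise; in the order [1, 2, 3, 4, 5, 6, 7, 8, 9, 10] the diagonal is [2, 2, 1, 2, 2, 1, 2, 2, 2, 2]. L has integer entries, so p(x) = det(xI - L) has integer coefficients. Expanding the determinant yields x^10 - 18x^9 + 136x^8 - 560x^7 + 1365x^6 - 2002x^5 + 1716x^4 - 792x^3 + 165x^2 - 10x. Since p(0) = det(-L) = 0, x divides p(x). There is one zero in the spectrum, matching the 1 component. The eigenvalues sum to 18, which equals trace(L) = 2|E|.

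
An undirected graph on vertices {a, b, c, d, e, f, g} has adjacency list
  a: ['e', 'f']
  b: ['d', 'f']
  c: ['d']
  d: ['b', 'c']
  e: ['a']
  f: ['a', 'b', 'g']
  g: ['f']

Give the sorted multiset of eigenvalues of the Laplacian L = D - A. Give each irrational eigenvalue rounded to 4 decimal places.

[0, 0.2603, 0.6262, 1.4055, 2.2742, 3.0996, 4.3342]

Reading degrees in the order [a, b, c, d, e, f, g] gives [2, 2, 1, 2, 1, 3, 1]; set D = diag(2, 2, 1, 2, 1, 3, 1) and form L = D - A. The multiplicity of 0 as a Laplacian eigenvalue equals the number of connected components. The eigenvalues sum to 12, which equals trace(L) = 2|E|.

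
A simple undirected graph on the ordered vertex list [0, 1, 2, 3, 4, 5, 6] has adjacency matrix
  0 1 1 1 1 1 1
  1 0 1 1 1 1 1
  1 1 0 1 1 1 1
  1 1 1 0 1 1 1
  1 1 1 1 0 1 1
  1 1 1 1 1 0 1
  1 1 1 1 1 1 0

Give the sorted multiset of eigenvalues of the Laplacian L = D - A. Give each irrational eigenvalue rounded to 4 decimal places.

Reading degrees in the order [0, 1, 2, 3, 4, 5, 6] gives [6, 6, 6, 6, 6, 6, 6]; set D = diag(6, 6, 6, 6, 6, 6, 6) and form L = D - A. The multiplicity of 0 as a Laplacian eigenvalue equals the number of connected components. The single zero eigenvalue shows the graph is connected. The eigenvalues sum to 42, which equals trace(L) = 2|E|. The largest eigenvalue, 7, is at most the vertex count 7.

[0, 7, 7, 7, 7, 7, 7]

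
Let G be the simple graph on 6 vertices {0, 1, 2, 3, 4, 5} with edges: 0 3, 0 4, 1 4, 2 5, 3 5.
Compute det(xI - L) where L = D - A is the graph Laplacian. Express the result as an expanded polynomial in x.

x^6 - 10x^5 + 36x^4 - 56x^3 + 35x^2 - 6x

With the vertex order [0, 1, 2, 3, 4, 5], the degrees are [2, 1, 1, 2, 2, 2], giving D = diag(2, 1, 1, 2, 2, 2) and L = D - A. L has integer entries, so p(x) = det(xI - L) has integer coefficients. Expanding the determinant yields x^6 - 10x^5 + 36x^4 - 56x^3 + 35x^2 - 6x. Since p(0) = det(-L) = 0, x divides p(x). The largest eigenvalue, 3.7321, is at most the vertex count 6. There is one zero in the spectrum, matching the 1 component.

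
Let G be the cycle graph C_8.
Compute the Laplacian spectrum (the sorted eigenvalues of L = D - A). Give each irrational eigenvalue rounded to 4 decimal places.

The graph has 8 vertices and degree multiset [2, 2, 2, 2, 2, 2, 2, 2]; D is the diagonal matrix of degrees and L = D - A. Diagonalising L (or applying a numerical eigensolver to the 8x8 matrix) gives the spectrum above. By the matrix-tree theorem the graph has (1/8) * product of the nonzero eigenvalues = 8 spanning trees.

[0, 0.5858, 0.5858, 2, 2, 3.4142, 3.4142, 4]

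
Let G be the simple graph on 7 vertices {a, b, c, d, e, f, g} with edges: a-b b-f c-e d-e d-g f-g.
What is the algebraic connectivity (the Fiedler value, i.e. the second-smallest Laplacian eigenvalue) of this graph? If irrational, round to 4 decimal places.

0.1981

With the vertex order [a, b, c, d, e, f, g], the degrees are [1, 2, 1, 2, 2, 2, 2], giving D = diag(1, 2, 1, 2, 2, 2, 2) and L = D - A. The sorted Laplacian eigenvalues are [0, 0.1981, 0.7530, 1.5550, 2.4450, 3.2470, 3.8019]; the algebraic connectivity is the second entry, 0.1981. There is one zero in the spectrum, matching the 1 component.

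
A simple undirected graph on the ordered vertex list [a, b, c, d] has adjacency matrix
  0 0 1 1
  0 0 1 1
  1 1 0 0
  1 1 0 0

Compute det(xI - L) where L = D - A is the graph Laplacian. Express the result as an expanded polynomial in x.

With the vertex order [a, b, c, d], the degrees are [2, 2, 2, 2], giving D = diag(2, 2, 2, 2) and L = D - A. L has integer entries, so p(x) = det(xI - L) has integer coefficients. Expanding the determinant yields x^4 - 8x^3 + 20x^2 - 16x. Since p(0) = det(-L) = 0, x divides p(x). By the matrix-tree theorem the graph has (1/4) * product of the nonzero eigenvalues = 4 spanning trees.

x^4 - 8x^3 + 20x^2 - 16x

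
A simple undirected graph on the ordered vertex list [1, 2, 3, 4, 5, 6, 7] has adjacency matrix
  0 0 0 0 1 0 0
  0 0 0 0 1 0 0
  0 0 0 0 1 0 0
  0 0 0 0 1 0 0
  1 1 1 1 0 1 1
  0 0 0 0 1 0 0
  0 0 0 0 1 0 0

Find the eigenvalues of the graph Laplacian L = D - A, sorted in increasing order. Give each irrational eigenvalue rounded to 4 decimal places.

[0, 1, 1, 1, 1, 1, 7]

Reading degrees in the order [1, 2, 3, 4, 5, 6, 7] gives [1, 1, 1, 1, 6, 1, 1]; set D = diag(1, 1, 1, 1, 6, 1, 1) and form L = D - A. The multiplicity of 0 as a Laplacian eigenvalue equals the number of connected components. The single zero eigenvalue shows the graph is connected. The eigenvalues sum to 12, which equals trace(L) = 2|E|.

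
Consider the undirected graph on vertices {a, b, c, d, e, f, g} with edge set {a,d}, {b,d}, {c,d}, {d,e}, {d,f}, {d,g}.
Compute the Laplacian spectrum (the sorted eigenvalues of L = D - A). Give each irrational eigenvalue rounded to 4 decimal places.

[0, 1, 1, 1, 1, 1, 7]

With the vertex order [a, b, c, d, e, f, g], the degrees are [1, 1, 1, 6, 1, 1, 1], giving D = diag(1, 1, 1, 6, 1, 1, 1) and L = D - A. The multiplicity of 0 as a Laplacian eigenvalue equals the number of connected components. The eigenvalues sum to 12, which equals trace(L) = 2|E|.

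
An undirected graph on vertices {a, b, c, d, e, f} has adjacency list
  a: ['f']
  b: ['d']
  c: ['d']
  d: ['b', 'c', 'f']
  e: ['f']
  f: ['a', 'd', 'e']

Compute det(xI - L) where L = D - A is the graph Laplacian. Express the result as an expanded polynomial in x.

Each diagonal entry of L is the vertex degree and each off-diagonal entry is -1 where an edge is present, 0 otherwise; in the order [a, b, c, d, e, f] the diagonal is [1, 1, 1, 3, 1, 3]. Computing det(xI - L) by cofactor expansion (or equivalently via sum-over-permutations) gives x^6 - 10x^5 + 34x^4 - 48x^3 + 29x^2 - 6x. The constant term is 0 because L is singular (the all-ones vector lies in its kernel). There is one zero in the spectrum, matching the 1 component.

x^6 - 10x^5 + 34x^4 - 48x^3 + 29x^2 - 6x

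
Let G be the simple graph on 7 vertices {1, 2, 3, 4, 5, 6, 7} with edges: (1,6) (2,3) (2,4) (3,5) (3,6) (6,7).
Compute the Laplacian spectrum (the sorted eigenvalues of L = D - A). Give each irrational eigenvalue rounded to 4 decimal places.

[0, 0.3217, 0.6802, 1, 2.1397, 3.2297, 4.6287]

With the vertex order [1, 2, 3, 4, 5, 6, 7], the degrees are [1, 2, 3, 1, 1, 3, 1], giving D = diag(1, 2, 3, 1, 1, 3, 1) and L = D - A. Since every row of L sums to 0, the all-ones vector is in the kernel and 0 is an eigenvalue. The single zero eigenvalue shows the graph is connected. By the matrix-tree theorem the graph has (1/7) * product of the nonzero eigenvalues = 1 spanning tree. The eigenvalues sum to 12, which equals trace(L) = 2|E|.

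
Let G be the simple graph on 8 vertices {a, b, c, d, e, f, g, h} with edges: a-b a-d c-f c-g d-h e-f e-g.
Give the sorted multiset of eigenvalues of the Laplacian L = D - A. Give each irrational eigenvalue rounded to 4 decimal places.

[0, 0, 0.5858, 2, 2, 2, 3.4142, 4]

With the vertex order [a, b, c, d, e, f, g, h], the degrees are [2, 1, 2, 2, 2, 2, 2, 1], giving D = diag(2, 1, 2, 2, 2, 2, 2, 1) and L = D - A. Diagonalising L (or applying a numerical eigensolver to the 8x8 matrix) gives the spectrum above. The 2 zero eigenvalues correspond to the 2 connected components. The largest eigenvalue, 4, is at most the vertex count 8. There are 2 zeros in the spectrum, matching the 2 components.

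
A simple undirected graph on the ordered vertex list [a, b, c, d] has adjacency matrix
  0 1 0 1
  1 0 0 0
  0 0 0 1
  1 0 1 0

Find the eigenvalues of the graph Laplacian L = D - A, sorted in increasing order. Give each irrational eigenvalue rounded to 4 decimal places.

[0, 0.5858, 2, 3.4142]

With the vertex order [a, b, c, d], the degrees are [2, 1, 1, 2], giving D = diag(2, 1, 1, 2) and L = D - A. Diagonalising L (or applying a numerical eigensolver to the 4x4 matrix) gives the spectrum above. The single zero eigenvalue shows the graph is connected. By the matrix-tree theorem the graph has (1/4) * product of the nonzero eigenvalues = 1 spanning tree. The eigenvalues sum to 6, which equals trace(L) = 2|E|.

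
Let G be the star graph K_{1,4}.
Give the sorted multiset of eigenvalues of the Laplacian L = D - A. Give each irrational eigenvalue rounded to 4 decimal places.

[0, 1, 1, 1, 5]

The graph has 5 vertices and degree multiset [4, 1, 1, 1, 1]; D is the diagonal matrix of degrees and L = D - A. Since every row of L sums to 0, the all-ones vector is in the kernel and 0 is an eigenvalue.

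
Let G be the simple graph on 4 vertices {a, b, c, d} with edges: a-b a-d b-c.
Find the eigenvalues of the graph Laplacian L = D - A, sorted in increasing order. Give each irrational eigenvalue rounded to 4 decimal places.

Reading degrees in the order [a, b, c, d] gives [2, 2, 1, 1]; set D = diag(2, 2, 1, 1) and form L = D - A. Diagonalising L (or applying a numerical eigensolver to the 4x4 matrix) gives the spectrum above. The single zero eigenvalue shows the graph is connected. By the matrix-tree theorem the graph has (1/4) * product of the nonzero eigenvalues = 1 spanning tree.

[0, 0.5858, 2, 3.4142]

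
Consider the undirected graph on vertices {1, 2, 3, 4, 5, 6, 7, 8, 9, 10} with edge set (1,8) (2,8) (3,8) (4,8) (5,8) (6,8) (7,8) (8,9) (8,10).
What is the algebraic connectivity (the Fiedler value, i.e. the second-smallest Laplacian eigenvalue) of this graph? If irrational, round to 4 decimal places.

With the vertex order [1, 2, 3, 4, 5, 6, 7, 8, 9, 10], the degrees are [1, 1, 1, 1, 1, 1, 1, 9, 1, 1], giving D = diag(1, 1, 1, 1, 1, 1, 1, 9, 1, 1) and L = D - A. Computing the eigenvalues of L and sorting gives [0, 1, 1, 1, 1, 1, 1, 1, 1, 10]. The Fiedler value lambda_2 = 1 is strictly positive, so the graph is connected.

1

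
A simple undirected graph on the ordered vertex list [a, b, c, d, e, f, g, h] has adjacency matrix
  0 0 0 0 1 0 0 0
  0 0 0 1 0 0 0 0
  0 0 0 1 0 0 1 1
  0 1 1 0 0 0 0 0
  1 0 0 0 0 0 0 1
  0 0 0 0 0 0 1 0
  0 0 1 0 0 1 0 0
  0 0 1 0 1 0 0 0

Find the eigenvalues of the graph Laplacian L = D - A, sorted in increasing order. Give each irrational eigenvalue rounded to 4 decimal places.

Reading degrees in the order [a, b, c, d, e, f, g, h] gives [1, 1, 3, 2, 2, 1, 2, 2]; set D = diag(1, 1, 3, 2, 2, 1, 2, 2) and form L = D - A. The multiplicity of 0 as a Laplacian eigenvalue equals the number of connected components.

[0, 0.2434, 0.3820, 1.1798, 2, 2.6180, 3.1386, 4.4383]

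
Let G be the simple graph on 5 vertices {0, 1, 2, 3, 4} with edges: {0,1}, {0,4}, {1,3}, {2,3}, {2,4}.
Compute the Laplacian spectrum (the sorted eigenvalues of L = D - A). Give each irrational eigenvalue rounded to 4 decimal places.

Reading degrees in the order [0, 1, 2, 3, 4] gives [2, 2, 2, 2, 2]; set D = diag(2, 2, 2, 2, 2) and form L = D - A. L is symmetric positive semidefinite, so every eigenvalue is real and nonnegative. By the matrix-tree theorem the graph has (1/5) * product of the nonzero eigenvalues = 5 spanning trees.

[0, 1.3820, 1.3820, 3.6180, 3.6180]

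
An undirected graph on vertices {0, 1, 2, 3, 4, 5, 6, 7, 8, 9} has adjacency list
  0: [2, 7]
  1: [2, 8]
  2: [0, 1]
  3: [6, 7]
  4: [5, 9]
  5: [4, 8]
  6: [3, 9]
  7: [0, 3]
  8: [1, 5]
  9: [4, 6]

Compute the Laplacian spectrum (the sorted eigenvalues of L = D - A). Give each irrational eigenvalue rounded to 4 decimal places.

Reading degrees in the order [0, 1, 2, 3, 4, 5, 6, 7, 8, 9] gives [2, 2, 2, 2, 2, 2, 2, 2, 2, 2]; set D = diag(2, 2, 2, 2, 2, 2, 2, 2, 2, 2) and form L = D - A. The multiplicity of 0 as a Laplacian eigenvalue equals the number of connected components.

[0, 0.3820, 0.3820, 1.3820, 1.3820, 2.6180, 2.6180, 3.6180, 3.6180, 4]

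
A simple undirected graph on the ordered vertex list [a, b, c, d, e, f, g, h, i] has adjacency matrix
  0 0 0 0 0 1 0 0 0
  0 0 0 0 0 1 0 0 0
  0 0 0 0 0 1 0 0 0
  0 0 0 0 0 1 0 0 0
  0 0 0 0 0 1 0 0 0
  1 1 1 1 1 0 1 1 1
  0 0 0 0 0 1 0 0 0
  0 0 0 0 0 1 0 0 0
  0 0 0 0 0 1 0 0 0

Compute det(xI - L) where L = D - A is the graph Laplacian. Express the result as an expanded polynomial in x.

x^9 - 16x^8 + 84x^7 - 224x^6 + 350x^5 - 336x^4 + 196x^3 - 64x^2 + 9x

Each diagonal entry of L is the vertex degree and each off-diagonal entry is -1 where an edge is present, 0 otherwise; in the order [a, b, c, d, e, f, g, h, i] the diagonal is [1, 1, 1, 1, 1, 8, 1, 1, 1]. Computing det(xI - L) by cofactor expansion (or equivalently via sum-over-permutations) gives x^9 - 16x^8 + 84x^7 - 224x^6 + 350x^5 - 336x^4 + 196x^3 - 64x^2 + 9x. Since p(0) = det(-L) = 0, x divides p(x). The largest eigenvalue, 9, is at most the vertex count 9.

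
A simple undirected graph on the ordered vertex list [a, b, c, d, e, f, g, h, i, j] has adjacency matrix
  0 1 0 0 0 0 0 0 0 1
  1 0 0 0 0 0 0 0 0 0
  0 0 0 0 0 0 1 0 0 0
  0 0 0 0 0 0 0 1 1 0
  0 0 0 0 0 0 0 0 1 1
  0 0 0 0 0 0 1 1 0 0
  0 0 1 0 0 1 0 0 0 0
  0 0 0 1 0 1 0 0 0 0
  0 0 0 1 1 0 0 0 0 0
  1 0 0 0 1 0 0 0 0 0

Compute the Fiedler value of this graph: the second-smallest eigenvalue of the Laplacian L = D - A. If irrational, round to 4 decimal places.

0.0979

Reading degrees in the order [a, b, c, d, e, f, g, h, i, j] gives [2, 1, 1, 2, 2, 2, 2, 2, 2, 2]; set D = diag(2, 1, 1, 2, 2, 2, 2, 2, 2, 2) and form L = D - A. The sorted Laplacian eigenvalues are [0, 0.0979, 0.3820, 0.8244, 1.3820, 2, 2.6180, 3.1756, 3.6180, 3.9021]; the algebraic connectivity is the second entry, 0.0979. The largest eigenvalue, 3.9021, is at most the vertex count 10.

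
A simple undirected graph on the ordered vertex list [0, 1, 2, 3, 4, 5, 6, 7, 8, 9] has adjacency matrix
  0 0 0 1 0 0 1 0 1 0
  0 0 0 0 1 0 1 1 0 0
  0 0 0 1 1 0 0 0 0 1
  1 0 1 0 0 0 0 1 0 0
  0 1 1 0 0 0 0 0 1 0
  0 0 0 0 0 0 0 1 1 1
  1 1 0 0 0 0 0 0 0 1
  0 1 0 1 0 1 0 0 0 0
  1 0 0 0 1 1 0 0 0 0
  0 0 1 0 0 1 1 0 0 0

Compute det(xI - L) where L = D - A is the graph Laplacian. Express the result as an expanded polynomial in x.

x^10 - 30x^9 + 390x^8 - 2880x^7 + 13305x^6 - 39882x^5 + 77640x^4 - 94800x^3 + 66000x^2 - 20000x

With the vertex order [0, 1, 2, 3, 4, 5, 6, 7, 8, 9], the degrees are [3, 3, 3, 3, 3, 3, 3, 3, 3, 3], giving D = diag(3, 3, 3, 3, 3, 3, 3, 3, 3, 3) and L = D - A. Computing det(xI - L) by cofactor expansion (or equivalently via sum-over-permutations) gives x^10 - 30x^9 + 390x^8 - 2880x^7 + 13305x^6 - 39882x^5 + 77640x^4 - 94800x^3 + 66000x^2 - 20000x. The constant term is 0 because L is singular (the all-ones vector lies in its kernel). By the matrix-tree theorem the graph has (1/10) * product of the nonzero eigenvalues = 2000 spanning trees. There is one zero in the spectrum, matching the 1 component.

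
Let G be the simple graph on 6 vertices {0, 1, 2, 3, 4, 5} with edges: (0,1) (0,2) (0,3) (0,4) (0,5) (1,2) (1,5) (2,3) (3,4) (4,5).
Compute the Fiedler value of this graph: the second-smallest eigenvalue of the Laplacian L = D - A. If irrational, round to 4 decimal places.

Each diagonal entry of L is the vertex degree and each off-diagonal entry is -1 where an edge is present, 0 otherwise; in the order [0, 1, 2, 3, 4, 5] the diagonal is [5, 3, 3, 3, 3, 3]. The smallest Laplacian eigenvalue is always 0. The next one, lambda_2 = 2.3820, measures how hard the graph is to disconnect: larger values mean better connectivity. The largest eigenvalue, 6, is at most the vertex count 6.

2.3820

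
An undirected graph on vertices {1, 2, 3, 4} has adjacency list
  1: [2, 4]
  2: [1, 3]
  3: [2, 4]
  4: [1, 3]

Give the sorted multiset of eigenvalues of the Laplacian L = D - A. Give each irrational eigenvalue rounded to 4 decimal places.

[0, 2, 2, 4]

Reading degrees in the order [1, 2, 3, 4] gives [2, 2, 2, 2]; set D = diag(2, 2, 2, 2) and form L = D - A. Diagonalising L (or applying a numerical eigensolver to the 4x4 matrix) gives the spectrum above. There is one zero in the spectrum, matching the 1 component.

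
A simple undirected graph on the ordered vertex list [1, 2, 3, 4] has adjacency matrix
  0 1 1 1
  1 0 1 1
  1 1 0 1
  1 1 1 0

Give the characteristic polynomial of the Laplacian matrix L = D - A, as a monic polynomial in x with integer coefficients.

Each diagonal entry of L is the vertex degree and each off-diagonal entry is -1 where an edge is present, 0 otherwise; in the order [1, 2, 3, 4] the diagonal is [3, 3, 3, 3]. The eigenvalues of L are [0, 4, 4, 4]; the characteristic polynomial is the product of (x - lambda_i), which multiplies out to x^4 - 12x^3 + 48x^2 - 64x. Since p(0) = det(-L) = 0, x divides p(x).

x^4 - 12x^3 + 48x^2 - 64x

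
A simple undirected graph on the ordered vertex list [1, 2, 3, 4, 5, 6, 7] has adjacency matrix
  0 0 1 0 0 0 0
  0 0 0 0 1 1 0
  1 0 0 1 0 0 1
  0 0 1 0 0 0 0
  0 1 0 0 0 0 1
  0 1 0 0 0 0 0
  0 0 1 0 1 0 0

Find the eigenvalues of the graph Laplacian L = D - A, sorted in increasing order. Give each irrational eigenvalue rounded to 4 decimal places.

[0, 0.2254, 1, 1, 2.1859, 3.3604, 4.2283]

Each diagonal entry of L is the vertex degree and each off-diagonal entry is -1 where an edge is present, 0 otherwise; in the order [1, 2, 3, 4, 5, 6, 7] the diagonal is [1, 2, 3, 1, 2, 1, 2]. L is symmetric positive semidefinite, so every eigenvalue is real and nonnegative.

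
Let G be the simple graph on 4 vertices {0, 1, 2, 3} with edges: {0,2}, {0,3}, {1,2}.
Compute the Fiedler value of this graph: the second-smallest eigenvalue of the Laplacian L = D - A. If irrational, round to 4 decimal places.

0.5858

Each diagonal entry of L is the vertex degree and each off-diagonal entry is -1 where an edge is present, 0 otherwise; in the order [0, 1, 2, 3] the diagonal is [2, 1, 2, 1]. The smallest Laplacian eigenvalue is always 0. The next one, lambda_2 = 0.5858, measures how hard the graph is to disconnect: larger values mean better connectivity.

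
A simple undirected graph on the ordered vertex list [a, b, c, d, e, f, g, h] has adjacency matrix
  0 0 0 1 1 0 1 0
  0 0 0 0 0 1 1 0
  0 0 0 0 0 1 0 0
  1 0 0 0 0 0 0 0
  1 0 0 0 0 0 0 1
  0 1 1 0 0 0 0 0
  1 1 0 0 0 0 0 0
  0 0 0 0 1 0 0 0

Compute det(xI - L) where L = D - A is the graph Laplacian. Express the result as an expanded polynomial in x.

x^8 - 14x^7 + 77x^6 - 212x^5 + 308x^4 - 228x^3 + 76x^2 - 8x

Reading degrees in the order [a, b, c, d, e, f, g, h] gives [3, 2, 1, 1, 2, 2, 2, 1]; set D = diag(3, 2, 1, 1, 2, 2, 2, 1) and form L = D - A. L has integer entries, so p(x) = det(xI - L) has integer coefficients. Expanding the determinant yields x^8 - 14x^7 + 77x^6 - 212x^5 + 308x^4 - 228x^3 + 76x^2 - 8x. The constant term is 0 because L is singular (the all-ones vector lies in its kernel). The largest eigenvalue, 4.3429, is at most the vertex count 8.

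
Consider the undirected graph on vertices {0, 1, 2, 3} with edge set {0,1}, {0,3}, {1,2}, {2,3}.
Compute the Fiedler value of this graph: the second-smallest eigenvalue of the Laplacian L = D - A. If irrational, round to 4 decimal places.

Each diagonal entry of L is the vertex degree and each off-diagonal entry is -1 where an edge is present, 0 otherwise; in the order [0, 1, 2, 3] the diagonal is [2, 2, 2, 2]. The smallest Laplacian eigenvalue is always 0. The next one, lambda_2 = 2, measures how hard the graph is to disconnect: larger values mean better connectivity. The eigenvalues sum to 8, which equals trace(L) = 2|E|.

2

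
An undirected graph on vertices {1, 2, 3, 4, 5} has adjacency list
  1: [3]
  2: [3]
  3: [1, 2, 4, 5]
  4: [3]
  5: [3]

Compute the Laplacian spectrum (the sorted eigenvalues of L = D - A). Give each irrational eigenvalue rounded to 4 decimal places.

Reading degrees in the order [1, 2, 3, 4, 5] gives [1, 1, 4, 1, 1]; set D = diag(1, 1, 4, 1, 1) and form L = D - A. L is symmetric positive semidefinite, so every eigenvalue is real and nonnegative. The eigenvalues sum to 8, which equals trace(L) = 2|E|. There is one zero in the spectrum, matching the 1 component.

[0, 1, 1, 1, 5]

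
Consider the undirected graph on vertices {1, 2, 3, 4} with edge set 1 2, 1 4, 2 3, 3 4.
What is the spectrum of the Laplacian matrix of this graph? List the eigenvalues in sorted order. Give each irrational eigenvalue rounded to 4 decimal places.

[0, 2, 2, 4]

With the vertex order [1, 2, 3, 4], the degrees are [2, 2, 2, 2], giving D = diag(2, 2, 2, 2) and L = D - A. L is symmetric positive semidefinite, so every eigenvalue is real and nonnegative. The single zero eigenvalue shows the graph is connected. The largest eigenvalue, 4, is at most the vertex count 4. By the matrix-tree theorem the graph has (1/4) * product of the nonzero eigenvalues = 4 spanning trees.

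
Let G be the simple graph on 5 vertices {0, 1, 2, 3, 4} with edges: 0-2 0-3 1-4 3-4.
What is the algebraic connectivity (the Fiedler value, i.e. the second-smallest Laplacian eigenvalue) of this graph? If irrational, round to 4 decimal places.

Reading degrees in the order [0, 1, 2, 3, 4] gives [2, 1, 1, 2, 2]; set D = diag(2, 1, 1, 2, 2) and form L = D - A. Computing the eigenvalues of L and sorting gives [0, 0.3820, 1.3820, 2.6180, 3.6180]. The Fiedler value lambda_2 = 0.3820 is strictly positive, so the graph is connected. The eigenvalues sum to 8, which equals trace(L) = 2|E|. By the matrix-tree theorem the graph has (1/5) * product of the nonzero eigenvalues = 1 spanning tree.

0.3820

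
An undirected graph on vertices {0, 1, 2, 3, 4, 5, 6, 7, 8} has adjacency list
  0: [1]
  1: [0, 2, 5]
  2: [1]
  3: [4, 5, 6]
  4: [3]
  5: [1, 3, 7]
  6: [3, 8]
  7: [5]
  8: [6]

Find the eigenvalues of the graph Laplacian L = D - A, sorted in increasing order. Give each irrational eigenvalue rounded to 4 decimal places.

Each diagonal entry of L is the vertex degree and each off-diagonal entry is -1 where an edge is present, 0 otherwise; in the order [0, 1, 2, 3, 4, 5, 6, 7, 8] the diagonal is [1, 3, 1, 3, 1, 3, 2, 1, 1]. The multiplicity of 0 as a Laplacian eigenvalue equals the number of connected components. The single zero eigenvalue shows the graph is connected. There is one zero in the spectrum, matching the 1 component. The largest eigenvalue, 4.8468, is at most the vertex count 9.

[0, 0.2118, 0.5546, 0.7223, 1, 2.0782, 2.7338, 3.8525, 4.8468]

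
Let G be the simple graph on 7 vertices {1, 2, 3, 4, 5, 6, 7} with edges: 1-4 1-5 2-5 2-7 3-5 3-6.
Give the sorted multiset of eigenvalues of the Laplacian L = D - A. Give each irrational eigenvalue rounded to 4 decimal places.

[0, 0.3820, 0.3820, 1.5858, 2.6180, 2.6180, 4.4142]

Each diagonal entry of L is the vertex degree and each off-diagonal entry is -1 where an edge is present, 0 otherwise; in the order [1, 2, 3, 4, 5, 6, 7] the diagonal is [2, 2, 2, 1, 3, 1, 1]. Since every row of L sums to 0, the all-ones vector is in the kernel and 0 is an eigenvalue. The single zero eigenvalue shows the graph is connected. The largest eigenvalue, 4.4142, is at most the vertex count 7.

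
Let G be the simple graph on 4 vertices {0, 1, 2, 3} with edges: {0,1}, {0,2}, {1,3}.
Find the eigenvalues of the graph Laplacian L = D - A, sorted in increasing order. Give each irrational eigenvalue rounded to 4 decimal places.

With the vertex order [0, 1, 2, 3], the degrees are [2, 2, 1, 1], giving D = diag(2, 2, 1, 1) and L = D - A. Since every row of L sums to 0, the all-ones vector is in the kernel and 0 is an eigenvalue. The single zero eigenvalue shows the graph is connected. By the matrix-tree theorem the graph has (1/4) * product of the nonzero eigenvalues = 1 spanning tree.

[0, 0.5858, 2, 3.4142]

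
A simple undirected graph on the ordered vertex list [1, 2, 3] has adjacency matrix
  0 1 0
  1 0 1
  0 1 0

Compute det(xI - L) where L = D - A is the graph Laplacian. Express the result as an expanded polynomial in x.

Each diagonal entry of L is the vertex degree and each off-diagonal entry is -1 where an edge is present, 0 otherwise; in the order [1, 2, 3] the diagonal is [1, 2, 1]. Computing det(xI - L) by cofactor expansion (or equivalently via sum-over-permutations) gives x^3 - 4x^2 + 3x. Since p(0) = det(-L) = 0, x divides p(x). There is one zero in the spectrum, matching the 1 component.

x^3 - 4x^2 + 3x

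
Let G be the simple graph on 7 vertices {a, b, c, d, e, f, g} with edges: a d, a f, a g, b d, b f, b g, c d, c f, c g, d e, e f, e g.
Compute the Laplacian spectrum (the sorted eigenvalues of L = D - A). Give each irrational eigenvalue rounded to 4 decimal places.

Reading degrees in the order [a, b, c, d, e, f, g] gives [3, 3, 3, 4, 3, 4, 4]; set D = diag(3, 3, 3, 4, 3, 4, 4) and form L = D - A. Diagonalising L (or applying a numerical eigensolver to the 7x7 matrix) gives the spectrum above. The single zero eigenvalue shows the graph is connected. By the matrix-tree theorem the graph has (1/7) * product of the nonzero eigenvalues = 432 spanning trees.

[0, 3, 3, 3, 4, 4, 7]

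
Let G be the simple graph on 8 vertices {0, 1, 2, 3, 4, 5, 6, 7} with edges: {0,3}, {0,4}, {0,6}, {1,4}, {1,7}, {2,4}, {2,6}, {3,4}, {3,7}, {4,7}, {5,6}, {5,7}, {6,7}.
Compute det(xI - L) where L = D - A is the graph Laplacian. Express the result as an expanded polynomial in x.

Reading degrees in the order [0, 1, 2, 3, 4, 5, 6, 7] gives [3, 2, 2, 3, 5, 2, 4, 5]; set D = diag(3, 2, 2, 3, 5, 2, 4, 5) and form L = D - A. Computing det(xI - L) by cofactor expansion (or equivalently via sum-over-permutations) gives x^8 - 26x^7 + 277x^6 - 1562x^5 + 5021x^4 - 9192x^3 + 8892x^2 - 3520x. The constant term is 0 because L is singular (the all-ones vector lies in its kernel). There is one zero in the spectrum, matching the 1 component. By the matrix-tree theorem the graph has (1/8) * product of the nonzero eigenvalues = 440 spanning trees.

x^8 - 26x^7 + 277x^6 - 1562x^5 + 5021x^4 - 9192x^3 + 8892x^2 - 3520x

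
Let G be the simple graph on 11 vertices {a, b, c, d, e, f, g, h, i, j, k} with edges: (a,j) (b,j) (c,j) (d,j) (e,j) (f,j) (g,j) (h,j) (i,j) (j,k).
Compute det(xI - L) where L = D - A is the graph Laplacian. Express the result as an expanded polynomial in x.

With the vertex order [a, b, c, d, e, f, g, h, i, j, k], the degrees are [1, 1, 1, 1, 1, 1, 1, 1, 1, 10, 1], giving D = diag(1, 1, 1, 1, 1, 1, 1, 1, 1, 10, 1) and L = D - A. The eigenvalues of L are [0, 1, 1, 1, 1, 1, 1, 1, 1, 1, 11]; the characteristic polynomial is the product of (x - lambda_i), which multiplies out to x^11 - 20x^10 + 135x^9 - 480x^8 + 1050x^7 - 1512x^6 + 1470x^5 - 960x^4 + 405x^3 - 100x^2 + 11x. Since p(0) = det(-L) = 0, x divides p(x).

x^11 - 20x^10 + 135x^9 - 480x^8 + 1050x^7 - 1512x^6 + 1470x^5 - 960x^4 + 405x^3 - 100x^2 + 11x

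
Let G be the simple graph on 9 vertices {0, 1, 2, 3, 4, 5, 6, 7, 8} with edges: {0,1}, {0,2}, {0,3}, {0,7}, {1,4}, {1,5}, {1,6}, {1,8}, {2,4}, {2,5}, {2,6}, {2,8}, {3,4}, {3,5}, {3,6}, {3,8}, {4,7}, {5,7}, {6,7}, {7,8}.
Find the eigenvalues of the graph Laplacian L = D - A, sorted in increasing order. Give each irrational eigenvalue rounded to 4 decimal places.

With the vertex order [0, 1, 2, 3, 4, 5, 6, 7, 8], the degrees are [4, 5, 5, 5, 4, 4, 4, 5, 4], giving D = diag(4, 5, 5, 5, 4, 4, 4, 5, 4) and L = D - A. The multiplicity of 0 as a Laplacian eigenvalue equals the number of connected components. The eigenvalues sum to 40, which equals trace(L) = 2|E|. By the matrix-tree theorem the graph has (1/9) * product of the nonzero eigenvalues = 32000 spanning trees.

[0, 4, 4, 4, 4, 5, 5, 5, 9]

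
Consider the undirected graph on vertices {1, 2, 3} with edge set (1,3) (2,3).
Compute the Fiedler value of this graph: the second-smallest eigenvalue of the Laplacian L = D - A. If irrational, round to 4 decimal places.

Each diagonal entry of L is the vertex degree and each off-diagonal entry is -1 where an edge is present, 0 otherwise; in the order [1, 2, 3] the diagonal is [1, 1, 2]. Computing the eigenvalues of L and sorting gives [0, 1, 3]. The Fiedler value lambda_2 = 1 is strictly positive, so the graph is connected. By the matrix-tree theorem the graph has (1/3) * product of the nonzero eigenvalues = 1 spanning tree. There is one zero in the spectrum, matching the 1 component.

1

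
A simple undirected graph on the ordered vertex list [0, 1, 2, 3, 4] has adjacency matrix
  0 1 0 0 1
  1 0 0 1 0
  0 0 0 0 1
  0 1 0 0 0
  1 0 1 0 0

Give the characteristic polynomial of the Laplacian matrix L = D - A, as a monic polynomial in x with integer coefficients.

With the vertex order [0, 1, 2, 3, 4], the degrees are [2, 2, 1, 1, 2], giving D = diag(2, 2, 1, 1, 2) and L = D - A. L has integer entries, so p(x) = det(xI - L) has integer coefficients. Expanding the determinant yields x^5 - 8x^4 + 21x^3 - 20x^2 + 5x. Since p(0) = det(-L) = 0, x divides p(x).

x^5 - 8x^4 + 21x^3 - 20x^2 + 5x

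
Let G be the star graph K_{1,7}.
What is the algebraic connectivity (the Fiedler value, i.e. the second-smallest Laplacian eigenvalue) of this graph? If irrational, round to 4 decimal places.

1

The graph has 8 vertices and degree multiset [7, 1, 1, 1, 1, 1, 1, 1]; D is the diagonal matrix of degrees and L = D - A. Computing the eigenvalues of L and sorting gives [0, 1, 1, 1, 1, 1, 1, 8]. The Fiedler value lambda_2 = 1 is strictly positive, so the graph is connected. By the matrix-tree theorem the graph has (1/8) * product of the nonzero eigenvalues = 1 spanning tree. The eigenvalues sum to 14, which equals trace(L) = 2|E|.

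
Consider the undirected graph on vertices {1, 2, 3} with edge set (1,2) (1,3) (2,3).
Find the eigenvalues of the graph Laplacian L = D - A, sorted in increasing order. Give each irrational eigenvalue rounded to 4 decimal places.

Each diagonal entry of L is the vertex degree and each off-diagonal entry is -1 where an edge is present, 0 otherwise; in the order [1, 2, 3] the diagonal is [2, 2, 2]. The multiplicity of 0 as a Laplacian eigenvalue equals the number of connected components. The single zero eigenvalue shows the graph is connected. There is one zero in the spectrum, matching the 1 component.

[0, 3, 3]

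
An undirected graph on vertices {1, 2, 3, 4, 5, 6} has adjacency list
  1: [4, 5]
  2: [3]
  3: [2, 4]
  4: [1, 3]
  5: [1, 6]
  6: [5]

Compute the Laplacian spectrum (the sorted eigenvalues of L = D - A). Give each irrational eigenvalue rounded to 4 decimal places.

[0, 0.2679, 1, 2, 3, 3.7321]

Reading degrees in the order [1, 2, 3, 4, 5, 6] gives [2, 1, 2, 2, 2, 1]; set D = diag(2, 1, 2, 2, 2, 1) and form L = D - A. The multiplicity of 0 as a Laplacian eigenvalue equals the number of connected components. There is one zero in the spectrum, matching the 1 component. The eigenvalues sum to 10, which equals trace(L) = 2|E|.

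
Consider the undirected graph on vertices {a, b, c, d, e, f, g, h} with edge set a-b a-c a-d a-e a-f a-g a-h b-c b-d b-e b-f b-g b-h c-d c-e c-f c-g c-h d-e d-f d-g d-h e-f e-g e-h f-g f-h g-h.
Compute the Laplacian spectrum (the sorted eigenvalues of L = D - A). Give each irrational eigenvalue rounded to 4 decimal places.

[0, 8, 8, 8, 8, 8, 8, 8]

Reading degrees in the order [a, b, c, d, e, f, g, h] gives [7, 7, 7, 7, 7, 7, 7, 7]; set D = diag(7, 7, 7, 7, 7, 7, 7, 7) and form L = D - A. Diagonalising L (or applying a numerical eigensolver to the 8x8 matrix) gives the spectrum above. The single zero eigenvalue shows the graph is connected. There is one zero in the spectrum, matching the 1 component.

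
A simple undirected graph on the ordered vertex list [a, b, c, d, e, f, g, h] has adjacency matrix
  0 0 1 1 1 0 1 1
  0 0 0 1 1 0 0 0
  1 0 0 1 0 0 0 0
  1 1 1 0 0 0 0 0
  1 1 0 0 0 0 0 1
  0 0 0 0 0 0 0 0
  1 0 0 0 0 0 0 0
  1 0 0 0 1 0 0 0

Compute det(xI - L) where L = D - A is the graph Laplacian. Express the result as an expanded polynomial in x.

With the vertex order [a, b, c, d, e, f, g, h], the degrees are [5, 2, 2, 3, 3, 0, 1, 2], giving D = diag(5, 2, 2, 3, 3, 0, 1, 2) and L = D - A. L has integer entries, so p(x) = det(xI - L) has integer coefficients. Expanding the determinant yields x^8 - 18x^7 + 125x^6 - 426x^5 + 747x^4 - 640x^3 + 210x^2. The coefficient of x^7 equals -trace(L) = -18, matching the sum of degrees. The eigenvalues sum to 18, which equals trace(L) = 2|E|. The largest eigenvalue, 6.1507, is at most the vertex count 8.

x^8 - 18x^7 + 125x^6 - 426x^5 + 747x^4 - 640x^3 + 210x^2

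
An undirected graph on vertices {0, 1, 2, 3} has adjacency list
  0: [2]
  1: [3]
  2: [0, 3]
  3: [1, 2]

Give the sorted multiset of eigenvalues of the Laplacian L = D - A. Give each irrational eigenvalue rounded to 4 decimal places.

[0, 0.5858, 2, 3.4142]

With the vertex order [0, 1, 2, 3], the degrees are [1, 1, 2, 2], giving D = diag(1, 1, 2, 2) and L = D - A. Diagonalising L (or applying a numerical eigensolver to the 4x4 matrix) gives the spectrum above. There is one zero in the spectrum, matching the 1 component.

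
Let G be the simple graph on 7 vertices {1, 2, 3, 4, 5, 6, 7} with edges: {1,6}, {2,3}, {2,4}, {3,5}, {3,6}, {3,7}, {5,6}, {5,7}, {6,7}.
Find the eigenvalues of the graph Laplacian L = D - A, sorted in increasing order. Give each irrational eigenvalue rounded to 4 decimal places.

Each diagonal entry of L is the vertex degree and each off-diagonal entry is -1 where an edge is present, 0 otherwise; in the order [1, 2, 3, 4, 5, 6, 7] the diagonal is [1, 2, 4, 1, 3, 4, 3]. Diagonalising L (or applying a numerical eigensolver to the 7x7 matrix) gives the spectrum above. The single zero eigenvalue shows the graph is connected. There is one zero in the spectrum, matching the 1 component.

[0, 0.4221, 1.0738, 2.4516, 4, 4.7690, 5.2835]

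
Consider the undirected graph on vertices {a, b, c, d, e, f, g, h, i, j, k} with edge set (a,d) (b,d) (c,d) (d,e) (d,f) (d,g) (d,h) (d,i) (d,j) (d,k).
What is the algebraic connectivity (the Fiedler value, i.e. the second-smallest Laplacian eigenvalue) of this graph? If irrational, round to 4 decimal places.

1

Reading degrees in the order [a, b, c, d, e, f, g, h, i, j, k] gives [1, 1, 1, 10, 1, 1, 1, 1, 1, 1, 1]; set D = diag(1, 1, 1, 10, 1, 1, 1, 1, 1, 1, 1) and form L = D - A. Computing the eigenvalues of L and sorting gives [0, 1, 1, 1, 1, 1, 1, 1, 1, 1, 11]. The Fiedler value lambda_2 = 1 is strictly positive, so the graph is connected. The largest eigenvalue, 11, is at most the vertex count 11. There is one zero in the spectrum, matching the 1 component.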